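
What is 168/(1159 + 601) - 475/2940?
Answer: -1069/16170 ≈ -0.066110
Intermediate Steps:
168/(1159 + 601) - 475/2940 = 168/1760 - 475*1/2940 = 168*(1/1760) - 95/588 = 21/220 - 95/588 = -1069/16170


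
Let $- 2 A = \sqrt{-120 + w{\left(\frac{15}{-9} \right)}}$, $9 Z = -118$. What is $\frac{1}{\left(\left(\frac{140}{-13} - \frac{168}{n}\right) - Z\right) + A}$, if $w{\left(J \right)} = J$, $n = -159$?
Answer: $\frac{522719496}{6454829359} + \frac{25634934 i \sqrt{1095}}{6454829359} \approx 0.080981 + 0.13142 i$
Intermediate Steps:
$Z = - \frac{118}{9}$ ($Z = \frac{1}{9} \left(-118\right) = - \frac{118}{9} \approx -13.111$)
$A = - \frac{i \sqrt{1095}}{6}$ ($A = - \frac{\sqrt{-120 + \frac{15}{-9}}}{2} = - \frac{\sqrt{-120 + 15 \left(- \frac{1}{9}\right)}}{2} = - \frac{\sqrt{-120 - \frac{5}{3}}}{2} = - \frac{\sqrt{- \frac{365}{3}}}{2} = - \frac{\frac{1}{3} i \sqrt{1095}}{2} = - \frac{i \sqrt{1095}}{6} \approx - 5.5151 i$)
$\frac{1}{\left(\left(\frac{140}{-13} - \frac{168}{n}\right) - Z\right) + A} = \frac{1}{\left(\left(\frac{140}{-13} - \frac{168}{-159}\right) - - \frac{118}{9}\right) - \frac{i \sqrt{1095}}{6}} = \frac{1}{\left(\left(140 \left(- \frac{1}{13}\right) - - \frac{56}{53}\right) + \frac{118}{9}\right) - \frac{i \sqrt{1095}}{6}} = \frac{1}{\left(\left(- \frac{140}{13} + \frac{56}{53}\right) + \frac{118}{9}\right) - \frac{i \sqrt{1095}}{6}} = \frac{1}{\left(- \frac{6692}{689} + \frac{118}{9}\right) - \frac{i \sqrt{1095}}{6}} = \frac{1}{\frac{21074}{6201} - \frac{i \sqrt{1095}}{6}}$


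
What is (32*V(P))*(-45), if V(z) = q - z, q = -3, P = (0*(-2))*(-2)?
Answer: 4320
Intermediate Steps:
P = 0 (P = 0*(-2) = 0)
V(z) = -3 - z
(32*V(P))*(-45) = (32*(-3 - 1*0))*(-45) = (32*(-3 + 0))*(-45) = (32*(-3))*(-45) = -96*(-45) = 4320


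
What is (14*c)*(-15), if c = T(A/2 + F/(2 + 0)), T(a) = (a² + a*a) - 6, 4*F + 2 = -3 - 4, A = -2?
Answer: -10185/16 ≈ -636.56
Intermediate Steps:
F = -9/4 (F = -½ + (-3 - 4)/4 = -½ + (¼)*(-7) = -½ - 7/4 = -9/4 ≈ -2.2500)
T(a) = -6 + 2*a² (T(a) = (a² + a²) - 6 = 2*a² - 6 = -6 + 2*a²)
c = 97/32 (c = -6 + 2*(-2/2 - 9/(4*(2 + 0)))² = -6 + 2*(-2*½ - 9/4/2)² = -6 + 2*(-1 - 9/4*½)² = -6 + 2*(-1 - 9/8)² = -6 + 2*(-17/8)² = -6 + 2*(289/64) = -6 + 289/32 = 97/32 ≈ 3.0313)
(14*c)*(-15) = (14*(97/32))*(-15) = (679/16)*(-15) = -10185/16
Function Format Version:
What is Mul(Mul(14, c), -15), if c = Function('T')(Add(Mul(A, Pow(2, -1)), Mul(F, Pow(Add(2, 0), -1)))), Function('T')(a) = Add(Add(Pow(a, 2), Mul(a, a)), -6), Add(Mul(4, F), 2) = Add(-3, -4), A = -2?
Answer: Rational(-10185, 16) ≈ -636.56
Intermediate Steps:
F = Rational(-9, 4) (F = Add(Rational(-1, 2), Mul(Rational(1, 4), Add(-3, -4))) = Add(Rational(-1, 2), Mul(Rational(1, 4), -7)) = Add(Rational(-1, 2), Rational(-7, 4)) = Rational(-9, 4) ≈ -2.2500)
Function('T')(a) = Add(-6, Mul(2, Pow(a, 2))) (Function('T')(a) = Add(Add(Pow(a, 2), Pow(a, 2)), -6) = Add(Mul(2, Pow(a, 2)), -6) = Add(-6, Mul(2, Pow(a, 2))))
c = Rational(97, 32) (c = Add(-6, Mul(2, Pow(Add(Mul(-2, Pow(2, -1)), Mul(Rational(-9, 4), Pow(Add(2, 0), -1))), 2))) = Add(-6, Mul(2, Pow(Add(Mul(-2, Rational(1, 2)), Mul(Rational(-9, 4), Pow(2, -1))), 2))) = Add(-6, Mul(2, Pow(Add(-1, Mul(Rational(-9, 4), Rational(1, 2))), 2))) = Add(-6, Mul(2, Pow(Add(-1, Rational(-9, 8)), 2))) = Add(-6, Mul(2, Pow(Rational(-17, 8), 2))) = Add(-6, Mul(2, Rational(289, 64))) = Add(-6, Rational(289, 32)) = Rational(97, 32) ≈ 3.0313)
Mul(Mul(14, c), -15) = Mul(Mul(14, Rational(97, 32)), -15) = Mul(Rational(679, 16), -15) = Rational(-10185, 16)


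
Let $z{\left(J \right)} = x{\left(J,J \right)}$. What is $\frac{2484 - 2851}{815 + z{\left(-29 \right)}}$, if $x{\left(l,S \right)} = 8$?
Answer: $- \frac{367}{823} \approx -0.44593$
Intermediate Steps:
$z{\left(J \right)} = 8$
$\frac{2484 - 2851}{815 + z{\left(-29 \right)}} = \frac{2484 - 2851}{815 + 8} = - \frac{367}{823}$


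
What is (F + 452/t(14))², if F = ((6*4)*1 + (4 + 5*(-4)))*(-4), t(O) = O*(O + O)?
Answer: 9138529/9604 ≈ 951.53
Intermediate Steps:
t(O) = 2*O² (t(O) = O*(2*O) = 2*O²)
F = -32 (F = (24*1 + (4 - 20))*(-4) = (24 - 16)*(-4) = 8*(-4) = -32)
(F + 452/t(14))² = (-32 + 452/((2*14²)))² = (-32 + 452/((2*196)))² = (-32 + 452/392)² = (-32 + 452*(1/392))² = (-32 + 113/98)² = (-3023/98)² = 9138529/9604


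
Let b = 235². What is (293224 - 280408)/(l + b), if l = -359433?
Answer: -801/19013 ≈ -0.042129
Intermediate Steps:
b = 55225
(293224 - 280408)/(l + b) = (293224 - 280408)/(-359433 + 55225) = 12816/(-304208) = 12816*(-1/304208) = -801/19013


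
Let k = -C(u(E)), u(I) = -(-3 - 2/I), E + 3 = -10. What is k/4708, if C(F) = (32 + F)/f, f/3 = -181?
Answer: 151/11077924 ≈ 1.3631e-5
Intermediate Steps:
f = -543 (f = 3*(-181) = -543)
E = -13 (E = -3 - 10 = -13)
u(I) = 3 + 2/I
C(F) = -32/543 - F/543 (C(F) = (32 + F)/(-543) = (32 + F)*(-1/543) = -32/543 - F/543)
k = 151/2353 (k = -(-32/543 - (3 + 2/(-13))/543) = -(-32/543 - (3 + 2*(-1/13))/543) = -(-32/543 - (3 - 2/13)/543) = -(-32/543 - 1/543*37/13) = -(-32/543 - 37/7059) = -1*(-151/2353) = 151/2353 ≈ 0.064173)
k/4708 = (151/2353)/4708 = (151/2353)*(1/4708) = 151/11077924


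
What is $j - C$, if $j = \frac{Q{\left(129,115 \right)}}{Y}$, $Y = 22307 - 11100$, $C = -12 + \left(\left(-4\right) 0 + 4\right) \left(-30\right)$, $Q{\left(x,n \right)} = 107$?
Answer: $\frac{1479431}{11207} \approx 132.01$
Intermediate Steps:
$C = -132$ ($C = -12 + \left(0 + 4\right) \left(-30\right) = -12 + 4 \left(-30\right) = -12 - 120 = -132$)
$Y = 11207$
$j = \frac{107}{11207} \approx 0.0095476$
$j - C = \frac{107}{11207} - -132 = \frac{107}{11207} + 132 = \frac{1479431}{11207}$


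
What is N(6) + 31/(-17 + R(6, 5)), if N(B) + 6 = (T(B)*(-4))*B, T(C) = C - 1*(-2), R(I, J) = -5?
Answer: -4387/22 ≈ -199.41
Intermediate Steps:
T(C) = 2 + C (T(C) = C + 2 = 2 + C)
N(B) = -6 + B*(-8 - 4*B) (N(B) = -6 + ((2 + B)*(-4))*B = -6 + (-8 - 4*B)*B = -6 + B*(-8 - 4*B))
N(6) + 31/(-17 + R(6, 5)) = (-6 - 4*6*(2 + 6)) + 31/(-17 - 5) = (-6 - 4*6*8) + 31/(-22) = (-6 - 192) - 1/22*31 = -198 - 31/22 = -4387/22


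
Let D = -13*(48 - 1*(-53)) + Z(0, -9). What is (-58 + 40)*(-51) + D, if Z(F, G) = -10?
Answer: -405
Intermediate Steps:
D = -1323 (D = -13*(48 - 1*(-53)) - 10 = -13*(48 + 53) - 10 = -13*101 - 10 = -1313 - 10 = -1323)
(-58 + 40)*(-51) + D = (-58 + 40)*(-51) - 1323 = -18*(-51) - 1323 = 918 - 1323 = -405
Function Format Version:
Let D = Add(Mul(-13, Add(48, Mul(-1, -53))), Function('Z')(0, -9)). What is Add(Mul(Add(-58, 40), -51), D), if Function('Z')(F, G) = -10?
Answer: -405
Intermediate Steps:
D = -1323 (D = Add(Mul(-13, Add(48, Mul(-1, -53))), -10) = Add(Mul(-13, Add(48, 53)), -10) = Add(Mul(-13, 101), -10) = Add(-1313, -10) = -1323)
Add(Mul(Add(-58, 40), -51), D) = Add(Mul(Add(-58, 40), -51), -1323) = Add(Mul(-18, -51), -1323) = Add(918, -1323) = -405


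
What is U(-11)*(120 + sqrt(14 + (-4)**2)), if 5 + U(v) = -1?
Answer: -720 - 6*sqrt(30) ≈ -752.86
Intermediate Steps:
U(v) = -6 (U(v) = -5 - 1 = -6)
U(-11)*(120 + sqrt(14 + (-4)**2)) = -6*(120 + sqrt(14 + (-4)**2)) = -6*(120 + sqrt(14 + 16)) = -6*(120 + sqrt(30)) = -720 - 6*sqrt(30)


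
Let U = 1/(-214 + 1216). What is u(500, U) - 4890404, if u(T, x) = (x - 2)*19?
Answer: -4900222865/1002 ≈ -4.8904e+6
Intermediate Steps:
U = 1/1002 ≈ 0.00099800
u(T, x) = -38 + 19*x (u(T, x) = (-2 + x)*19 = -38 + 19*x)
u(500, U) - 4890404 = (-38 + 19*(1/1002)) - 4890404 = (-38 + 19/1002) - 4890404 = -38057/1002 - 4890404 = -4900222865/1002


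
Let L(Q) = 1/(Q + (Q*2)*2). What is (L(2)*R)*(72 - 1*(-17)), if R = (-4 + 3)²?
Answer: 89/10 ≈ 8.9000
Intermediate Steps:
R = 1 (R = (-1)² = 1)
L(Q) = 1/(5*Q) (L(Q) = 1/(Q + (2*Q)*2) = 1/(Q + 4*Q) = 1/(5*Q))
(L(2)*R)*(72 - 1*(-17)) = (((⅕)/2)*1)*(72 - 1*(-17)) = (((⅕)*(½))*1)*(72 + 17) = ((⅒)*1)*89 = (⅒)*89 = 89/10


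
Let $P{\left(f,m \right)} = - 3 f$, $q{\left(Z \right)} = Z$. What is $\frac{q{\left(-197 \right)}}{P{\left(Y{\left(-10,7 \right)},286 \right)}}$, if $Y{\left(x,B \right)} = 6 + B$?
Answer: $\frac{197}{39} \approx 5.0513$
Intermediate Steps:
$\frac{q{\left(-197 \right)}}{P{\left(Y{\left(-10,7 \right)},286 \right)}} = - \frac{197}{\left(-3\right) \left(6 + 7\right)} = - \frac{197}{\left(-3\right) 13} = - \frac{197}{-39} = \left(-197\right) \left(- \frac{1}{39}\right) = \frac{197}{39}$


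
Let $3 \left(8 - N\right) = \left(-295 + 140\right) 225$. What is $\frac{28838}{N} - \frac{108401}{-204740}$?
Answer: $\frac{7165320953}{2381740420} \approx 3.0084$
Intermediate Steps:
$N = 11633$ ($N = 8 - \frac{\left(-295 + 140\right) 225}{3} = 8 - \frac{\left(-155\right) 225}{3} = 8 - -11625 = 8 + 11625 = 11633$)
$\frac{28838}{N} - \frac{108401}{-204740} = \frac{28838}{11633} - \frac{108401}{-204740} = 28838 \cdot \frac{1}{11633} - - \frac{108401}{204740} = \frac{28838}{11633} + \frac{108401}{204740} = \frac{7165320953}{2381740420}$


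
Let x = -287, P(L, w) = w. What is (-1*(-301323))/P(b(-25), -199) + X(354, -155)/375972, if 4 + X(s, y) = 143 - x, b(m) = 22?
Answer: -18881487697/12469738 ≈ -1514.2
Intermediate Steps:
X(s, y) = 426 (X(s, y) = -4 + (143 - 1*(-287)) = -4 + (143 + 287) = -4 + 430 = 426)
(-1*(-301323))/P(b(-25), -199) + X(354, -155)/375972 = -1*(-301323)/(-199) + 426/375972 = 301323*(-1/199) + 426*(1/375972) = -301323/199 + 71/62662 = -18881487697/12469738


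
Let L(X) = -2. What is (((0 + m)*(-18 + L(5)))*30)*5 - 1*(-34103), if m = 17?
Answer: -16897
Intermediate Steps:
(((0 + m)*(-18 + L(5)))*30)*5 - 1*(-34103) = (((0 + 17)*(-18 - 2))*30)*5 - 1*(-34103) = ((17*(-20))*30)*5 + 34103 = -340*30*5 + 34103 = -10200*5 + 34103 = -51000 + 34103 = -16897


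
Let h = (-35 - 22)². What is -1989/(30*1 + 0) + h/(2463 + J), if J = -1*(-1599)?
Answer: -221718/3385 ≈ -65.500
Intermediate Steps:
J = 1599
h = 3249 (h = (-57)² = 3249)
-1989/(30*1 + 0) + h/(2463 + J) = -1989/(30*1 + 0) + 3249/(2463 + 1599) = -1989/(30 + 0) + 3249/4062 = -1989/30 + 3249*(1/4062) = -1989*1/30 + 1083/1354 = -663/10 + 1083/1354 = -221718/3385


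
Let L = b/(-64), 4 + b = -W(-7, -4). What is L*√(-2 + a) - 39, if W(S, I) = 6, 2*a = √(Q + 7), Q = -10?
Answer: -39 + 5*√(-8 + 2*I*√3)/64 ≈ -38.953 + 0.22587*I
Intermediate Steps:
a = I*√3/2 (a = √(-10 + 7)/2 = √(-3)/2 = (I*√3)/2 = I*√3/2 ≈ 0.86602*I)
b = -10 (b = -4 - 1*6 = -4 - 6 = -10)
L = 5/32 (L = -10/(-64) = -10*(-1/64) = 5/32 ≈ 0.15625)
L*√(-2 + a) - 39 = 5*√(-2 + I*√3/2)/32 - 39 = -39 + 5*√(-2 + I*√3/2)/32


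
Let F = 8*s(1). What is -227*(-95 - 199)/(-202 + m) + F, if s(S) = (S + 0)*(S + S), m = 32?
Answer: -32009/85 ≈ -376.58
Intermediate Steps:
s(S) = 2*S**2 (s(S) = S*(2*S) = 2*S**2)
F = 16 (F = 8*(2*1**2) = 8*(2*1) = 8*2 = 16)
-227*(-95 - 199)/(-202 + m) + F = -227*(-95 - 199)/(-202 + 32) + 16 = -(-66738)/(-170) + 16 = -(-66738)*(-1)/170 + 16 = -227*147/85 + 16 = -33369/85 + 16 = -32009/85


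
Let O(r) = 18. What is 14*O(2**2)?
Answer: 252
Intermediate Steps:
14*O(2**2) = 14*18 = 252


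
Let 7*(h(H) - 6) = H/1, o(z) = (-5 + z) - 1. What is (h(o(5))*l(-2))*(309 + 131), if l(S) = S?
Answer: -36080/7 ≈ -5154.3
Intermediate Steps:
o(z) = -6 + z
h(H) = 6 + H/7 (h(H) = 6 + (H/1)/7 = 6 + (H*1)/7 = 6 + H/7)
(h(o(5))*l(-2))*(309 + 131) = ((6 + (-6 + 5)/7)*(-2))*(309 + 131) = ((6 + (⅐)*(-1))*(-2))*440 = ((6 - ⅐)*(-2))*440 = ((41/7)*(-2))*440 = -82/7*440 = -36080/7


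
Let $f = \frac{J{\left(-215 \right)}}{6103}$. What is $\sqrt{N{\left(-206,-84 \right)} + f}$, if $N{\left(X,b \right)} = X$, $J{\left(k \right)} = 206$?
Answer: $\frac{6 i \sqrt{213098451}}{6103} \approx 14.352 i$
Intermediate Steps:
$f = \frac{206}{6103} \approx 0.033754$
$\sqrt{N{\left(-206,-84 \right)} + f} = \sqrt{-206 + \frac{206}{6103}} = \sqrt{- \frac{1257012}{6103}} = \frac{6 i \sqrt{213098451}}{6103}$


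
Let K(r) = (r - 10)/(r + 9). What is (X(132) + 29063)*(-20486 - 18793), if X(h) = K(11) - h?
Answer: -22727654259/20 ≈ -1.1364e+9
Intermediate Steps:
K(r) = (-10 + r)/(9 + r)
X(h) = 1/20 - h (X(h) = (-10 + 11)/(9 + 11) - h = 1/20 - h)
(X(132) + 29063)*(-20486 - 18793) = ((1/20 - 1*132) + 29063)*(-20486 - 18793) = ((1/20 - 132) + 29063)*(-39279) = (-2639/20 + 29063)*(-39279) = (578621/20)*(-39279) = -22727654259/20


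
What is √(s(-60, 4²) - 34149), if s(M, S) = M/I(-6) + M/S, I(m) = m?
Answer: I*√136571/2 ≈ 184.78*I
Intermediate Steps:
s(M, S) = -M/6 + M/S (s(M, S) = M/(-6) + M/S = M*(-⅙) + M/S = -M/6 + M/S)
√(s(-60, 4²) - 34149) = √((-⅙*(-60) - 60/(4²)) - 34149) = √((10 - 60/16) - 34149) = √((10 - 60*1/16) - 34149) = √((10 - 15/4) - 34149) = √(25/4 - 34149) = √(-136571/4) = I*√136571/2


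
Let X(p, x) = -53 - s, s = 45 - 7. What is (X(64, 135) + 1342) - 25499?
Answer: -24248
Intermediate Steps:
s = 38
X(p, x) = -91 (X(p, x) = -53 - 1*38 = -53 - 38 = -91)
(X(64, 135) + 1342) - 25499 = (-91 + 1342) - 25499 = 1251 - 25499 = -24248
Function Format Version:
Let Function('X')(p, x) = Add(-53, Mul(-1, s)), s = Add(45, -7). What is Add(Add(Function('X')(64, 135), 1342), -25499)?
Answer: -24248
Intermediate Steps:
s = 38
Function('X')(p, x) = -91 (Function('X')(p, x) = Add(-53, Mul(-1, 38)) = Add(-53, -38) = -91)
Add(Add(Function('X')(64, 135), 1342), -25499) = Add(Add(-91, 1342), -25499) = Add(1251, -25499) = -24248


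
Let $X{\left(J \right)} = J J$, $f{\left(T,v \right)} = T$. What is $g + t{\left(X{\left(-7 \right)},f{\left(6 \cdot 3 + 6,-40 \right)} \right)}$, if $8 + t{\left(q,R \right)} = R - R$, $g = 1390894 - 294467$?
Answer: $1096419$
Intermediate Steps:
$X{\left(J \right)} = J^{2}$
$g = 1096427$ ($g = 1390894 - 294467 = 1096427$)
$t{\left(q,R \right)} = -8$ ($t{\left(q,R \right)} = -8 + \left(R - R\right) = -8 + 0 = -8$)
$g + t{\left(X{\left(-7 \right)},f{\left(6 \cdot 3 + 6,-40 \right)} \right)} = 1096427 - 8 = 1096419$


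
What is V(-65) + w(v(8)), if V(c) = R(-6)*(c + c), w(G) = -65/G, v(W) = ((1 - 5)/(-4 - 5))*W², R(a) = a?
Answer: 199095/256 ≈ 777.71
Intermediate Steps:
v(W) = 4*W²/9 (v(W) = (-4/(-9))*W² = (-4*(-⅑))*W² = 4*W²/9)
V(c) = -12*c (V(c) = -6*(c + c) = -12*c)
V(-65) + w(v(8)) = -12*(-65) - 65/((4/9)*8²) = 780 - 65/((4/9)*64) = 780 - 65/256/9 = 780 - 65*9/256 = 780 - 585/256 = 199095/256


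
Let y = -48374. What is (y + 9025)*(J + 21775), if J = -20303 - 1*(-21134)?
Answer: -889523494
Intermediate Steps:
J = 831 (J = -20303 + 21134 = 831)
(y + 9025)*(J + 21775) = (-48374 + 9025)*(831 + 21775) = -39349*22606 = -889523494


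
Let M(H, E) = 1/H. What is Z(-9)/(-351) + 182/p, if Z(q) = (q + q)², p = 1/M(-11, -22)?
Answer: -2498/143 ≈ -17.469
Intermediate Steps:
p = -11 (p = 1/(1/(-11)) = 1/(-1/11) = -11)
Z(q) = 4*q² (Z(q) = (2*q)² = 4*q²)
Z(-9)/(-351) + 182/p = (4*(-9)²)/(-351) + 182/(-11) = (4*81)*(-1/351) + 182*(-1/11) = 324*(-1/351) - 182/11 = -12/13 - 182/11 = -2498/143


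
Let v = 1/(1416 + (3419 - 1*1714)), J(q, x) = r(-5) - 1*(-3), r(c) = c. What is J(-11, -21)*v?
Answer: -2/3121 ≈ -0.00064082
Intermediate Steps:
J(q, x) = -2 (J(q, x) = -5 - 1*(-3) = -5 + 3 = -2)
v = 1/3121 (v = 1/(1416 + (3419 - 1714)) = 1/(1416 + 1705) = 1/3121 ≈ 0.00032041)
J(-11, -21)*v = -2*1/3121 = -2/3121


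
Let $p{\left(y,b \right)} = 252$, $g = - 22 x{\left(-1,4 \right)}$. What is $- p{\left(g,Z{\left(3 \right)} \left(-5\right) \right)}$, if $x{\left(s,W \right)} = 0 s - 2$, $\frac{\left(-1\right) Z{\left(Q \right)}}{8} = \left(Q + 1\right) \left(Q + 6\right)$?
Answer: $-252$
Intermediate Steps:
$Z{\left(Q \right)} = - 8 \left(1 + Q\right) \left(6 + Q\right)$ ($Z{\left(Q \right)} = - 8 \left(Q + 1\right) \left(Q + 6\right) = - 8 \left(1 + Q\right) \left(6 + Q\right)$)
$x{\left(s,W \right)} = -2$ ($x{\left(s,W \right)} = 0 - 2 = -2$)
$g = 44$ ($g = \left(-22\right) \left(-2\right) = 44$)
$- p{\left(g,Z{\left(3 \right)} \left(-5\right) \right)} = \left(-1\right) 252 = -252$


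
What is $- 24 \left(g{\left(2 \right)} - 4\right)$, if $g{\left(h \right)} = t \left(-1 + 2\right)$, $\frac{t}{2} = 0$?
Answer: $96$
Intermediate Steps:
$t = 0$ ($t = 2 \cdot 0 = 0$)
$g{\left(h \right)} = 0$ ($g{\left(h \right)} = 0 \left(-1 + 2\right) = 0 \cdot 1 = 0$)
$- 24 \left(g{\left(2 \right)} - 4\right) = - 24 \left(0 - 4\right) = \left(-24\right) \left(-4\right) = 96$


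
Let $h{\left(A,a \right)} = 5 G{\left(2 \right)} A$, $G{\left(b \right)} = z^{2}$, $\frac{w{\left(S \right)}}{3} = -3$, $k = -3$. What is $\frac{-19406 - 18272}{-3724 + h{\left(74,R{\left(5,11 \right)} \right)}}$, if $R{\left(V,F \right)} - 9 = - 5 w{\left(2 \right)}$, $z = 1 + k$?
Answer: $\frac{18839}{1122} \approx 16.791$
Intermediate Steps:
$w{\left(S \right)} = -9$ ($w{\left(S \right)} = 3 \left(-3\right) = -9$)
$z = -2$ ($z = 1 - 3 = -2$)
$R{\left(V,F \right)} = 54$ ($R{\left(V,F \right)} = 9 - -45 = 9 + 45 = 54$)
$G{\left(b \right)} = 4$ ($G{\left(b \right)} = \left(-2\right)^{2} = 4$)
$h{\left(A,a \right)} = 20 A$ ($h{\left(A,a \right)} = 5 \cdot 4 A = 20 A$)
$\frac{-19406 - 18272}{-3724 + h{\left(74,R{\left(5,11 \right)} \right)}} = \frac{-19406 - 18272}{-3724 + 20 \cdot 74} = - \frac{37678}{-3724 + 1480} = - \frac{37678}{-2244} = \left(-37678\right) \left(- \frac{1}{2244}\right) = \frac{18839}{1122}$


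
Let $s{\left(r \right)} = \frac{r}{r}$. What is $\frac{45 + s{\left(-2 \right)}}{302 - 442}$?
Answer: $- \frac{23}{70} \approx -0.32857$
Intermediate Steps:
$s{\left(r \right)} = 1$
$\frac{45 + s{\left(-2 \right)}}{302 - 442} = \frac{45 + 1}{302 - 442} = \frac{46}{-140} = 46 \left(- \frac{1}{140}\right) = - \frac{23}{70}$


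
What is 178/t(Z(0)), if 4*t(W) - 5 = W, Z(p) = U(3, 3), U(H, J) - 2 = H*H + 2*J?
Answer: 356/11 ≈ 32.364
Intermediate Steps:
U(H, J) = 2 + H**2 + 2*J (U(H, J) = 2 + (H*H + 2*J) = 2 + (H**2 + 2*J) = 2 + H**2 + 2*J)
Z(p) = 17 (Z(p) = 2 + 3**2 + 2*3 = 2 + 9 + 6 = 17)
t(W) = 5/4 + W/4
178/t(Z(0)) = 178/(5/4 + (1/4)*17) = 178/(5/4 + 17/4) = 178/(11/2) = 178*(2/11) = 356/11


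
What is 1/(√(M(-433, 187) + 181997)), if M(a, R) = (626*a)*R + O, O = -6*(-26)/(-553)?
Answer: -I*√15445143263109/27929734653 ≈ -0.00014071*I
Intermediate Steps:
O = -156/553 (O = 156*(-1/553) = -156/553 ≈ -0.28210)
M(a, R) = -156/553 + 626*R*a (M(a, R) = (626*a)*R - 156/553 = 626*R*a - 156/553 = -156/553 + 626*R*a)
1/(√(M(-433, 187) + 181997)) = 1/(√((-156/553 + 626*187*(-433)) + 181997)) = 1/(√((-156/553 - 50687846) + 181997)) = 1/(√(-28030378994/553 + 181997)) = 1/(√(-27929734653/553)) = 1/(I*√15445143263109/553) = -I*√15445143263109/27929734653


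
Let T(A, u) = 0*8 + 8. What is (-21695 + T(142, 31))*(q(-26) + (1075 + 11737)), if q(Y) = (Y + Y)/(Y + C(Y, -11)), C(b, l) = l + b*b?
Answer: -59182492864/213 ≈ -2.7785e+8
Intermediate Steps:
C(b, l) = l + b**2
T(A, u) = 8 (T(A, u) = 0 + 8 = 8)
q(Y) = 2*Y/(-11 + Y + Y**2) (q(Y) = (Y + Y)/(Y + (-11 + Y**2)) = (2*Y)/(-11 + Y + Y**2) = 2*Y/(-11 + Y + Y**2))
(-21695 + T(142, 31))*(q(-26) + (1075 + 11737)) = (-21695 + 8)*(2*(-26)/(-11 - 26 + (-26)**2) + (1075 + 11737)) = -21687*(2*(-26)/(-11 - 26 + 676) + 12812) = -21687*(2*(-26)/639 + 12812) = -21687*(2*(-26)*(1/639) + 12812) = -21687*(-52/639 + 12812) = -21687*8186816/639 = -59182492864/213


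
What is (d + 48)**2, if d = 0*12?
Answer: 2304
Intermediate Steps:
d = 0
(d + 48)**2 = (0 + 48)**2 = 48**2 = 2304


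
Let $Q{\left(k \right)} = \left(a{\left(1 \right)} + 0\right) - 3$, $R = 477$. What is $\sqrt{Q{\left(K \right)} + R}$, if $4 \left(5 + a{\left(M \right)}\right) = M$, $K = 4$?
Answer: $\frac{\sqrt{1877}}{2} \approx 21.662$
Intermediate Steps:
$a{\left(M \right)} = -5 + \frac{M}{4}$
$Q{\left(k \right)} = - \frac{31}{4}$ ($Q{\left(k \right)} = \left(\left(-5 + \frac{1}{4} \cdot 1\right) + 0\right) - 3 = \left(\left(-5 + \frac{1}{4}\right) + 0\right) - 3 = \left(- \frac{19}{4} + 0\right) - 3 = - \frac{19}{4} - 3 = - \frac{31}{4}$)
$\sqrt{Q{\left(K \right)} + R} = \sqrt{- \frac{31}{4} + 477} = \sqrt{\frac{1877}{4}} = \frac{\sqrt{1877}}{2}$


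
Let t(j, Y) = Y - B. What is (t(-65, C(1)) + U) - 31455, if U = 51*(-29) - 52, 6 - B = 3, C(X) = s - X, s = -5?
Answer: -32995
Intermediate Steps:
C(X) = -5 - X
B = 3 (B = 6 - 1*3 = 6 - 3 = 3)
t(j, Y) = -3 + Y (t(j, Y) = Y - 1*3 = Y - 3 = -3 + Y)
U = -1531 (U = -1479 - 52 = -1531)
(t(-65, C(1)) + U) - 31455 = ((-3 + (-5 - 1*1)) - 1531) - 31455 = ((-3 + (-5 - 1)) - 1531) - 31455 = ((-3 - 6) - 1531) - 31455 = (-9 - 1531) - 31455 = -1540 - 31455 = -32995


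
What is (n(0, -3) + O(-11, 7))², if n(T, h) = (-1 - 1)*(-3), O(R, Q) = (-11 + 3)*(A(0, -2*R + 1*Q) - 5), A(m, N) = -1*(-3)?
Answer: 484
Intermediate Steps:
A(m, N) = 3
O(R, Q) = 16 (O(R, Q) = (-11 + 3)*(3 - 5) = -8*(-2) = 16)
n(T, h) = 6 (n(T, h) = -2*(-3) = 6)
(n(0, -3) + O(-11, 7))² = (6 + 16)² = 22² = 484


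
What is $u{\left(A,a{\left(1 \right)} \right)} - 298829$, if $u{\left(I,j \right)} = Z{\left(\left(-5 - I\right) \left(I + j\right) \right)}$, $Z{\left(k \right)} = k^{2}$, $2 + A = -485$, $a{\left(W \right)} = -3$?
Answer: $55780693571$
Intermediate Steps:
$A = -487$ ($A = -2 - 485 = -487$)
$u{\left(I,j \right)} = \left(-5 - I\right)^{2} \left(I + j\right)^{2}$ ($u{\left(I,j \right)} = \left(\left(-5 - I\right) \left(I + j\right)\right)^{2} = \left(-5 - I\right)^{2} \left(I + j\right)^{2}$)
$u{\left(A,a{\left(1 \right)} \right)} - 298829 = \left(\left(-487\right)^{2} + 5 \left(-487\right) + 5 \left(-3\right) - -1461\right)^{2} - 298829 = \left(237169 - 2435 - 15 + 1461\right)^{2} - 298829 = 236180^{2} - 298829 = 55780992400 - 298829 = 55780693571$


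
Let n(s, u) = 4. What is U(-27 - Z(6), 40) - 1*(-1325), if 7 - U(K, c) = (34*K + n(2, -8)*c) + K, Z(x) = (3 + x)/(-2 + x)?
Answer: 8783/4 ≈ 2195.8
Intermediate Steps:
Z(x) = (3 + x)/(-2 + x)
U(K, c) = 7 - 35*K - 4*c (U(K, c) = 7 - ((34*K + 4*c) + K) = 7 - ((4*c + 34*K) + K) = 7 - (4*c + 35*K) = 7 + (-35*K - 4*c) = 7 - 35*K - 4*c)
U(-27 - Z(6), 40) - 1*(-1325) = (7 - 35*(-27 - (3 + 6)/(-2 + 6)) - 4*40) - 1*(-1325) = (7 - 35*(-27 - 9/4) - 160) + 1325 = (7 - 35*(-117/4) - 160) + 1325 = (7 + 4095/4 - 160) + 1325 = 3483/4 + 1325 = 8783/4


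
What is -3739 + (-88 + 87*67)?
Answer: 2002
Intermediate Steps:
-3739 + (-88 + 87*67) = -3739 + (-88 + 5829) = -3739 + 5741 = 2002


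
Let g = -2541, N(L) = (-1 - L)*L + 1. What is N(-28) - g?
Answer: 1786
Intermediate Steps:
N(L) = 1 + L*(-1 - L) (N(L) = L*(-1 - L) + 1 = 1 + L*(-1 - L))
N(-28) - g = (1 - 1*(-28) - 1*(-28)²) - 1*(-2541) = (1 + 28 - 1*784) + 2541 = (1 + 28 - 784) + 2541 = -755 + 2541 = 1786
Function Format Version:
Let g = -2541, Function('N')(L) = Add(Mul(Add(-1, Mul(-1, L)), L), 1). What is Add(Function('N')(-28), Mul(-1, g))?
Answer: 1786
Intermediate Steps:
Function('N')(L) = Add(1, Mul(L, Add(-1, Mul(-1, L)))) (Function('N')(L) = Add(Mul(L, Add(-1, Mul(-1, L))), 1) = Add(1, Mul(L, Add(-1, Mul(-1, L)))))
Add(Function('N')(-28), Mul(-1, g)) = Add(Add(1, Mul(-1, -28), Mul(-1, Pow(-28, 2))), Mul(-1, -2541)) = Add(Add(1, 28, Mul(-1, 784)), 2541) = Add(Add(1, 28, -784), 2541) = Add(-755, 2541) = 1786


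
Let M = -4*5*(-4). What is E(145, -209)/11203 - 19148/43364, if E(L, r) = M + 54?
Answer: -52176067/121451723 ≈ -0.42960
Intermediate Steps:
M = 80 (M = -20*(-4) = 80)
E(L, r) = 134 (E(L, r) = 80 + 54 = 134)
E(145, -209)/11203 - 19148/43364 = 134/11203 - 19148/43364 = 134*(1/11203) - 19148*1/43364 = 134/11203 - 4787/10841 = -52176067/121451723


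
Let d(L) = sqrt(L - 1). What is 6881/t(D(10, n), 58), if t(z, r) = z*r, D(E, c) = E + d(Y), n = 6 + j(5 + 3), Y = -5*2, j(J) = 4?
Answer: 34405/3219 - 6881*I*sqrt(11)/6438 ≈ 10.688 - 3.5448*I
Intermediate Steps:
Y = -10
n = 10 (n = 6 + 4 = 10)
d(L) = sqrt(-1 + L)
D(E, c) = E + I*sqrt(11) (D(E, c) = E + sqrt(-1 - 10) = E + sqrt(-11) = E + I*sqrt(11))
t(z, r) = r*z
6881/t(D(10, n), 58) = 6881/((58*(10 + I*sqrt(11)))) = 6881/(580 + 58*I*sqrt(11))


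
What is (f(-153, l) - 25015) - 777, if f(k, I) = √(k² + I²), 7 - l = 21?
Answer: -25792 + √23605 ≈ -25638.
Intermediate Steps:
l = -14 (l = 7 - 1*21 = 7 - 21 = -14)
f(k, I) = √(I² + k²)
(f(-153, l) - 25015) - 777 = (√((-14)² + (-153)²) - 25015) - 777 = (√(196 + 23409) - 25015) - 777 = (√23605 - 25015) - 777 = (-25015 + √23605) - 777 = -25792 + √23605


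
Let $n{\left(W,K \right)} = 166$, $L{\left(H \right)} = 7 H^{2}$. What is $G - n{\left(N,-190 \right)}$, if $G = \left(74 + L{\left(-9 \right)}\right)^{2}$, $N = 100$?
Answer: $410715$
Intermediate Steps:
$G = 410881$ ($G = \left(74 + 7 \left(-9\right)^{2}\right)^{2} = \left(74 + 7 \cdot 81\right)^{2} = \left(74 + 567\right)^{2} = 641^{2} = 410881$)
$G - n{\left(N,-190 \right)} = 410881 - 166 = 410715$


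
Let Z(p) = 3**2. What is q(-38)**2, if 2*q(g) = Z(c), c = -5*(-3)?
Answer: 81/4 ≈ 20.250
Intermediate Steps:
c = 15
Z(p) = 9
q(g) = 9/2 (q(g) = (1/2)*9 = 9/2)
q(-38)**2 = (9/2)**2 = 81/4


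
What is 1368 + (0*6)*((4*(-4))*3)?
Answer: 1368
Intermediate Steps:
1368 + (0*6)*((4*(-4))*3) = 1368 + 0*(-16*3) = 1368 + 0*(-48) = 1368 + 0 = 1368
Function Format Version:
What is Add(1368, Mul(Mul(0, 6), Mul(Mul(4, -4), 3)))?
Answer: 1368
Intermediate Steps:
Add(1368, Mul(Mul(0, 6), Mul(Mul(4, -4), 3))) = Add(1368, Mul(0, Mul(-16, 3))) = Add(1368, Mul(0, -48)) = Add(1368, 0) = 1368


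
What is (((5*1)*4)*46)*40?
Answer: 36800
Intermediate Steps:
(((5*1)*4)*46)*40 = ((5*4)*46)*40 = (20*46)*40 = 920*40 = 36800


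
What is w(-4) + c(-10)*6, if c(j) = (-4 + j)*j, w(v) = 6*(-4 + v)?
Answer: 792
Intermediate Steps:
w(v) = -24 + 6*v
c(j) = j*(-4 + j)
w(-4) + c(-10)*6 = (-24 + 6*(-4)) - 10*(-4 - 10)*6 = (-24 - 24) - 10*(-14)*6 = -48 + 140*6 = -48 + 840 = 792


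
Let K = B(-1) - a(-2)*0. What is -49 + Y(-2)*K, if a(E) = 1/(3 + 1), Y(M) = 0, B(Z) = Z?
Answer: -49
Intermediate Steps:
a(E) = ¼ (a(E) = 1/4 = ¼)
K = -1 (K = -1 - 0/4 = -1 - 1*0 = -1 + 0 = -1)
-49 + Y(-2)*K = -49 + 0*(-1) = -49 + 0 = -49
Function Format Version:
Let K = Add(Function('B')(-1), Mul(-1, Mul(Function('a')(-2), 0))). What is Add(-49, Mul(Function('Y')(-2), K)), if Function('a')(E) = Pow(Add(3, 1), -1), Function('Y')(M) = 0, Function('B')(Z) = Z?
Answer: -49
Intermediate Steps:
Function('a')(E) = Rational(1, 4) (Function('a')(E) = Pow(4, -1) = Rational(1, 4))
K = -1 (K = Add(-1, Mul(-1, Mul(Rational(1, 4), 0))) = Add(-1, Mul(-1, 0)) = Add(-1, 0) = -1)
Add(-49, Mul(Function('Y')(-2), K)) = Add(-49, Mul(0, -1)) = Add(-49, 0) = -49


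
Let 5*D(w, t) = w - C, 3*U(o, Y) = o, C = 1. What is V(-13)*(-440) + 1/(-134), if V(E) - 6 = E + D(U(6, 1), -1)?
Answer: 400927/134 ≈ 2992.0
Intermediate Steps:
U(o, Y) = o/3
D(w, t) = -1/5 + w/5 (D(w, t) = (w - 1*1)/5 = (w - 1)/5 = (-1 + w)/5 = -1/5 + w/5)
V(E) = 31/5 + E (V(E) = 6 + (E + (-1/5 + ((1/3)*6)/5)) = 6 + (E + (-1/5 + (1/5)*2)) = 6 + (E + (-1/5 + 2/5)) = 6 + (E + 1/5) = 6 + (1/5 + E) = 31/5 + E)
V(-13)*(-440) + 1/(-134) = (31/5 - 13)*(-440) + 1/(-134) = -34/5*(-440) - 1/134 = 2992 - 1/134 = 400927/134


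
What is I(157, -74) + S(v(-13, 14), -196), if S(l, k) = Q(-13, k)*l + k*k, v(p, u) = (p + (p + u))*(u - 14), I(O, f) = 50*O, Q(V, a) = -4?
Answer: 46266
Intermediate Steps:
v(p, u) = (-14 + u)*(u + 2*p) (v(p, u) = (u + 2*p)*(-14 + u) = (-14 + u)*(u + 2*p))
S(l, k) = k² - 4*l (S(l, k) = -4*l + k*k = -4*l + k² = k² - 4*l)
I(157, -74) + S(v(-13, 14), -196) = 50*157 + ((-196)² - 4*(14² - 28*(-13) - 14*14 + 2*(-13)*14)) = 7850 + (38416 - 4*(196 + 364 - 196 - 364)) = 7850 + (38416 - 4*0) = 7850 + (38416 + 0) = 7850 + 38416 = 46266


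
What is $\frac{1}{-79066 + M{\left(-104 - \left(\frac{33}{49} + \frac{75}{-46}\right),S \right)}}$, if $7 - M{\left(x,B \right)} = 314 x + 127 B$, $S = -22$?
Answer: $- \frac{1127}{49485992} \approx -2.2774 \cdot 10^{-5}$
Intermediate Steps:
$M{\left(x,B \right)} = 7 - 314 x - 127 B$ ($M{\left(x,B \right)} = 7 - \left(314 x + 127 B\right) = 7 - \left(127 B + 314 x\right) = 7 - 314 x - 127 B$)
$\frac{1}{-79066 + M{\left(-104 - \left(\frac{33}{49} + \frac{75}{-46}\right),S \right)}} = \frac{1}{-79066 - \left(-2801 + 314 \left(-104 - \left(\frac{33}{49} + \frac{75}{-46}\right)\right)\right)} = \frac{1}{-79066 + \left(7 - 314 \left(-104 - \left(33 \cdot \frac{1}{49} + 75 \left(- \frac{1}{46}\right)\right)\right) + 2794\right)} = \frac{1}{-79066 + \left(7 - 314 \left(-104 - \left(\frac{33}{49} - \frac{75}{46}\right)\right) + 2794\right)} = \frac{1}{-79066 + \left(7 - 314 \left(-104 - - \frac{2157}{2254}\right) + 2794\right)} = \frac{1}{-79066 + \left(7 - 314 \left(-104 + \frac{2157}{2254}\right) + 2794\right)} = \frac{1}{-79066 + \left(7 - - \frac{36464663}{1127} + 2794\right)} = \frac{1}{-79066 + \left(7 + \frac{36464663}{1127} + 2794\right)} = \frac{1}{-79066 + \frac{39621390}{1127}} = \frac{1}{- \frac{49485992}{1127}} = - \frac{1127}{49485992}$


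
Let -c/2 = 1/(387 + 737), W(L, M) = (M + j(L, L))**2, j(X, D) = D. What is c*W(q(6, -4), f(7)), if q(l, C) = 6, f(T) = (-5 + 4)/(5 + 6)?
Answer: -4225/68002 ≈ -0.062131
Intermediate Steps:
f(T) = -1/11
W(L, M) = (L + M)**2 (W(L, M) = (M + L)**2 = (L + M)**2)
c = -1/562 (c = -2/(387 + 737) = -2/1124 = -2*1/1124 = -1/562 ≈ -0.0017794)
c*W(q(6, -4), f(7)) = -(6 - 1/11)**2/562 = -(65/11)**2/562 = -1/562*4225/121 = -4225/68002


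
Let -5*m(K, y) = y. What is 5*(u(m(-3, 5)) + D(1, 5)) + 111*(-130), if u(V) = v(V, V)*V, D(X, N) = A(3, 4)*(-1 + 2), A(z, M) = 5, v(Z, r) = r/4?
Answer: -57615/4 ≈ -14404.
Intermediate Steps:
v(Z, r) = r/4 (v(Z, r) = r*(1/4) = r/4)
m(K, y) = -y/5
D(X, N) = 5 (D(X, N) = 5*(-1 + 2) = 5*1 = 5)
u(V) = V**2/4 (u(V) = (V/4)*V = V**2/4)
5*(u(m(-3, 5)) + D(1, 5)) + 111*(-130) = 5*((-1/5*5)**2/4 + 5) + 111*(-130) = 5*((1/4)*(-1)**2 + 5) - 14430 = 5*((1/4)*1 + 5) - 14430 = 5*(1/4 + 5) - 14430 = 5*(21/4) - 14430 = 105/4 - 14430 = -57615/4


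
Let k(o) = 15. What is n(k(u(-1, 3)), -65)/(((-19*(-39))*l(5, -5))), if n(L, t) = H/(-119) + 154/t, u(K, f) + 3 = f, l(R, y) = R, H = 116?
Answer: -8622/9552725 ≈ -0.00090257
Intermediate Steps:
u(K, f) = -3 + f
n(L, t) = -116/119 + 154/t (n(L, t) = 116/(-119) + 154/t = 116*(-1/119) + 154/t = -116/119 + 154/t)
n(k(u(-1, 3)), -65)/(((-19*(-39))*l(5, -5))) = (-116/119 + 154/(-65))/((-19*(-39)*5)) = (-116/119 + 154*(-1/65))/((741*5)) = (-116/119 - 154/65)/3705 = -25866/7735*1/3705 = -8622/9552725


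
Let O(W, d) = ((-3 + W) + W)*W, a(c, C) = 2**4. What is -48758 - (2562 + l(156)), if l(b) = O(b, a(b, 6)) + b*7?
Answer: -100616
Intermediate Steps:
a(c, C) = 16
O(W, d) = W*(-3 + 2*W) (O(W, d) = (-3 + 2*W)*W = W*(-3 + 2*W))
l(b) = 7*b + b*(-3 + 2*b) (l(b) = b*(-3 + 2*b) + b*7 = b*(-3 + 2*b) + 7*b = 7*b + b*(-3 + 2*b))
-48758 - (2562 + l(156)) = -48758 - (2562 + 2*156*(2 + 156)) = -48758 - (2562 + 2*156*158) = -48758 - (2562 + 49296) = -48758 - 1*51858 = -48758 - 51858 = -100616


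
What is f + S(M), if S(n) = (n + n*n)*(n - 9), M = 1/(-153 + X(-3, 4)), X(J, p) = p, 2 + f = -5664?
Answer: -18742640418/3307949 ≈ -5665.9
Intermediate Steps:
f = -5666 (f = -2 - 5664 = -5666)
M = -1/149 (M = 1/(-153 + 4) = 1/(-149) = -1/149 ≈ -0.0067114)
S(n) = (-9 + n)*(n + n**2) (S(n) = (n + n**2)*(-9 + n) = (-9 + n)*(n + n**2))
f + S(M) = -5666 - (-9 + (-1/149)**2 - 8*(-1/149))/149 = -5666 - (-9 + 1/22201 + 8/149)/149 = -5666 - 1/149*(-198616/22201) = -5666 + 198616/3307949 = -18742640418/3307949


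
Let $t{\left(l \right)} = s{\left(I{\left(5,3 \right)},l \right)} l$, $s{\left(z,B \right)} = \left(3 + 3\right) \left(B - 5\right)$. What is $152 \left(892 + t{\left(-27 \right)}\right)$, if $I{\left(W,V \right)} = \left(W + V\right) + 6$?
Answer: $923552$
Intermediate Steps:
$I{\left(W,V \right)} = 6 + V + W$ ($I{\left(W,V \right)} = \left(V + W\right) + 6 = 6 + V + W$)
$s{\left(z,B \right)} = -30 + 6 B$ ($s{\left(z,B \right)} = 6 \left(-5 + B\right) = -30 + 6 B$)
$t{\left(l \right)} = l \left(-30 + 6 l\right)$ ($t{\left(l \right)} = \left(-30 + 6 l\right) l = l \left(-30 + 6 l\right)$)
$152 \left(892 + t{\left(-27 \right)}\right) = 152 \left(892 + 6 \left(-27\right) \left(-5 - 27\right)\right) = 152 \left(892 + 6 \left(-27\right) \left(-32\right)\right) = 152 \left(892 + 5184\right) = 152 \cdot 6076 = 923552$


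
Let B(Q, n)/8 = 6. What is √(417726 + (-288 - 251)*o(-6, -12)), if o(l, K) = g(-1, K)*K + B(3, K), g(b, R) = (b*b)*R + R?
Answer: √236622 ≈ 486.44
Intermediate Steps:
B(Q, n) = 48 (B(Q, n) = 8*6 = 48)
g(b, R) = R + R*b² (g(b, R) = b²*R + R = R*b² + R = R + R*b²)
o(l, K) = 48 + 2*K² (o(l, K) = (K*(1 + (-1)²))*K + 48 = (K*(1 + 1))*K + 48 = (K*2)*K + 48 = (2*K)*K + 48 = 2*K² + 48 = 48 + 2*K²)
√(417726 + (-288 - 251)*o(-6, -12)) = √(417726 + (-288 - 251)*(48 + 2*(-12)²)) = √(417726 - 539*(48 + 2*144)) = √(417726 - 539*(48 + 288)) = √(417726 - 539*336) = √(417726 - 181104) = √236622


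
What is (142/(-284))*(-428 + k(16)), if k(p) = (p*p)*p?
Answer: -1834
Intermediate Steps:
k(p) = p³ (k(p) = p²*p = p³)
(142/(-284))*(-428 + k(16)) = (142/(-284))*(-428 + 16³) = (142*(-1/284))*(-428 + 4096) = -½*3668 = -1834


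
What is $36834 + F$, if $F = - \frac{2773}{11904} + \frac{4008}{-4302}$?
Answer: $\frac{34930493111}{948352} \approx 36833.0$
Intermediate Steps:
$F = - \frac{1104457}{948352}$ ($F = \left(-2773\right) \frac{1}{11904} + 4008 \left(- \frac{1}{4302}\right) = - \frac{2773}{11904} - \frac{668}{717} = - \frac{1104457}{948352} \approx -1.1646$)
$36834 + F = 36834 - \frac{1104457}{948352} = \frac{34930493111}{948352}$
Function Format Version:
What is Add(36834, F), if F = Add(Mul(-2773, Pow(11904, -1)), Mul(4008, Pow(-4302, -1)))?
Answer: Rational(34930493111, 948352) ≈ 36833.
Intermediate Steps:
F = Rational(-1104457, 948352) (F = Add(Mul(-2773, Rational(1, 11904)), Mul(4008, Rational(-1, 4302))) = Add(Rational(-2773, 11904), Rational(-668, 717)) = Rational(-1104457, 948352) ≈ -1.1646)
Add(36834, F) = Add(36834, Rational(-1104457, 948352)) = Rational(34930493111, 948352)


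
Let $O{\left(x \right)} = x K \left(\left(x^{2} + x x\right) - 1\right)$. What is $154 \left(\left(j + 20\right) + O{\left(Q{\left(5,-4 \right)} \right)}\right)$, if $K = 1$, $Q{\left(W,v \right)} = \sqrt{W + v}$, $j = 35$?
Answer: $8624$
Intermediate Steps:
$O{\left(x \right)} = x \left(-1 + 2 x^{2}\right)$ ($O{\left(x \right)} = x 1 \left(\left(x^{2} + x x\right) - 1\right) = x \left(\left(x^{2} + x^{2}\right) - 1\right) = x \left(2 x^{2} - 1\right) = x \left(-1 + 2 x^{2}\right)$)
$154 \left(\left(j + 20\right) + O{\left(Q{\left(5,-4 \right)} \right)}\right) = 154 \left(\left(35 + 20\right) - \left(\sqrt{5 - 4} - 2 \left(5 - 4\right)^{\frac{3}{2}}\right)\right) = 154 \left(55 + \left(- \sqrt{1} + 2 \left(\sqrt{1}\right)^{3}\right)\right) = 154 \left(55 + \left(\left(-1\right) 1 + 2 \cdot 1^{3}\right)\right) = 154 \left(55 + \left(-1 + 2 \cdot 1\right)\right) = 154 \left(55 + \left(-1 + 2\right)\right) = 154 \left(55 + 1\right) = 154 \cdot 56 = 8624$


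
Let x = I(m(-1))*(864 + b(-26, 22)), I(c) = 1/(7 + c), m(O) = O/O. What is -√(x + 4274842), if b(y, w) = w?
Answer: -3*√1899979/2 ≈ -2067.6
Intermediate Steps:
m(O) = 1
x = 443/4 (x = (864 + 22)/(7 + 1) = 886/8 = (⅛)*886 = 443/4 ≈ 110.75)
-√(x + 4274842) = -√(443/4 + 4274842) = -√(17099811/4) = -3*√1899979/2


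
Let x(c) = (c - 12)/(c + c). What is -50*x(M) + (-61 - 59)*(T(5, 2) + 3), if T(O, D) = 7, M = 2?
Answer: -1075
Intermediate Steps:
x(c) = (-12 + c)/(2*c) (x(c) = (-12 + c)/((2*c)) = (-12 + c)*(1/(2*c)) = (-12 + c)/(2*c))
-50*x(M) + (-61 - 59)*(T(5, 2) + 3) = -25*(-12 + 2)/2 + (-61 - 59)*(7 + 3) = -25*(-10)/2 - 120*10 = -50*(-5/2) - 1200 = 125 - 1200 = -1075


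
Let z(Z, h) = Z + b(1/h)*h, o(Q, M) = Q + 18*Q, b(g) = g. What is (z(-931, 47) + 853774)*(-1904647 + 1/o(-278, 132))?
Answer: -4289952629612010/2641 ≈ -1.6244e+12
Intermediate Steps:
o(Q, M) = 19*Q
z(Z, h) = 1 + Z (z(Z, h) = Z + h/h = Z + 1 = 1 + Z)
(z(-931, 47) + 853774)*(-1904647 + 1/o(-278, 132)) = ((1 - 931) + 853774)*(-1904647 + 1/(19*(-278))) = (-930 + 853774)*(-1904647 + 1/(-5282)) = 852844*(-1904647 - 1/5282) = 852844*(-10060345455/5282) = -4289952629612010/2641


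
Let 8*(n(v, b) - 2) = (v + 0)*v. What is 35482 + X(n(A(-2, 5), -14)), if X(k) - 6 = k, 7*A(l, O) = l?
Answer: 3478021/98 ≈ 35490.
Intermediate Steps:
A(l, O) = l/7
n(v, b) = 2 + v²/8 (n(v, b) = 2 + ((v + 0)*v)/8 = 2 + (v*v)/8 = 2 + v²/8)
X(k) = 6 + k
35482 + X(n(A(-2, 5), -14)) = 35482 + (6 + (2 + ((⅐)*(-2))²/8)) = 35482 + (6 + (2 + (-2/7)²/8)) = 35482 + (6 + (2 + (⅛)*(4/49))) = 35482 + (6 + (2 + 1/98)) = 35482 + (6 + 197/98) = 35482 + 785/98 = 3478021/98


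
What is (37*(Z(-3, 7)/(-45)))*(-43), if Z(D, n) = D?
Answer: -1591/15 ≈ -106.07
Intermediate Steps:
(37*(Z(-3, 7)/(-45)))*(-43) = (37*(-3/(-45)))*(-43) = (37*(-3*(-1/45)))*(-43) = (37*(1/15))*(-43) = (37/15)*(-43) = -1591/15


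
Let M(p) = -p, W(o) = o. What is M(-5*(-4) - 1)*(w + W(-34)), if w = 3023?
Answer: -56791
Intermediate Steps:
M(-5*(-4) - 1)*(w + W(-34)) = (-(-5*(-4) - 1))*(3023 - 34) = -(20 - 1)*2989 = -1*19*2989 = -19*2989 = -56791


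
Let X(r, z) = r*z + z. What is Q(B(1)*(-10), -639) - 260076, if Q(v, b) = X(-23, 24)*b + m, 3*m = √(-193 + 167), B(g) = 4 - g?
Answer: 77316 + I*√26/3 ≈ 77316.0 + 1.6997*I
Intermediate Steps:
X(r, z) = z + r*z
m = I*√26/3 (m = √(-193 + 167)/3 = √(-26)/3 = (I*√26)/3 = I*√26/3 ≈ 1.6997*I)
Q(v, b) = -528*b + I*√26/3 (Q(v, b) = (24*(1 - 23))*b + I*√26/3 = (24*(-22))*b + I*√26/3 = -528*b + I*√26/3)
Q(B(1)*(-10), -639) - 260076 = (-528*(-639) + I*√26/3) - 260076 = (337392 + I*√26/3) - 260076 = 77316 + I*√26/3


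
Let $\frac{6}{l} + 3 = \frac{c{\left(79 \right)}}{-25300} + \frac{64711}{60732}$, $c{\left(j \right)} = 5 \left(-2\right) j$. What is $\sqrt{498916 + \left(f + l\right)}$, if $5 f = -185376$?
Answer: $\frac{2 \sqrt{61713559747160517006355}}{731098055} \approx 679.59$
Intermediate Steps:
$f = - \frac{185376}{5}$ ($f = \frac{1}{5} \left(-185376\right) = - \frac{185376}{5} \approx -37075.0$)
$c{\left(j \right)} = - 10 j$
$l = - \frac{460955880}{146219611}$ ($l = \frac{6}{-3 + \left(\frac{\left(-10\right) 79}{-25300} + \frac{64711}{60732}\right)} = \frac{6}{-3 + \left(\left(-790\right) \left(- \frac{1}{25300}\right) + 64711 \cdot \frac{1}{60732}\right)} = \frac{6}{-3 + \left(\frac{79}{2530} + \frac{64711}{60732}\right)} = \frac{6}{-3 + \frac{84258329}{76825980}} = \frac{6}{- \frac{146219611}{76825980}} = 6 \left(- \frac{76825980}{146219611}\right) = - \frac{460955880}{146219611} \approx -3.1525$)
$\sqrt{498916 + \left(f + l\right)} = \sqrt{498916 - \frac{27107911388136}{731098055}} = \sqrt{\frac{337648605820244}{731098055}} = \frac{2 \sqrt{61713559747160517006355}}{731098055}$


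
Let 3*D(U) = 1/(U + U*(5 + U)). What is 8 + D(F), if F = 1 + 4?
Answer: 1321/165 ≈ 8.0061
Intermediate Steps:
F = 5
D(U) = 1/(3*(U + U*(5 + U)))
8 + D(F) = 8 + (⅓)/(5*(6 + 5)) = 8 + (⅓)*(⅕)/11 = 8 + (⅓)*(⅕)*(1/11) = 8 + 1/165 = 1321/165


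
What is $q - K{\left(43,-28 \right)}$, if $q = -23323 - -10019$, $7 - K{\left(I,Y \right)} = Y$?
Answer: $-13339$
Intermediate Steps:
$K{\left(I,Y \right)} = 7 - Y$
$q = -13304$ ($q = -23323 + 10019 = -13304$)
$q - K{\left(43,-28 \right)} = -13304 - \left(7 - -28\right) = -13304 - \left(7 + 28\right) = -13304 - 35 = -13339$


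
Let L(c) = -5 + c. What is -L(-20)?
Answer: 25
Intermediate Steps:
-L(-20) = -(-5 - 20) = -1*(-25) = 25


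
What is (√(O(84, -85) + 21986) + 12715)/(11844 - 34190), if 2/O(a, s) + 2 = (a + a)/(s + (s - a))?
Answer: -12715/22346 - √3715507/290498 ≈ -0.57564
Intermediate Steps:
O(a, s) = 2/(-2 + 2*a/(-a + 2*s)) (O(a, s) = 2/(-2 + (a + a)/(s + (s - a))) = 2/(-2 + (2*a)/(-a + 2*s)) = 2/(-2 + 2*a/(-a + 2*s)))
(√(O(84, -85) + 21986) + 12715)/(11844 - 34190) = (√((-85 - ½*84)/(84 - 1*(-85)) + 21986) + 12715)/(11844 - 34190) = (√((-85 - 42)/(84 + 85) + 21986) + 12715)/(-22346) = (√(-127/169 + 21986) + 12715)*(-1/22346) = (√(3715507/169) + 12715)*(-1/22346) = (√3715507/13 + 12715)*(-1/22346) = (12715 + √3715507/13)*(-1/22346) = -12715/22346 - √3715507/290498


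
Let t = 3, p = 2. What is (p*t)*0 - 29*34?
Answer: -986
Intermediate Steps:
(p*t)*0 - 29*34 = (2*3)*0 - 29*34 = 6*0 - 986 = 0 - 986 = -986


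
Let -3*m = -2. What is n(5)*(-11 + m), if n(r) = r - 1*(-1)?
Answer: -62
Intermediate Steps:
m = ⅔ (m = -⅓*(-2) = ⅔ ≈ 0.66667)
n(r) = 1 + r (n(r) = r + 1 = 1 + r)
n(5)*(-11 + m) = (1 + 5)*(-11 + ⅔) = 6*(-31/3) = -62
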